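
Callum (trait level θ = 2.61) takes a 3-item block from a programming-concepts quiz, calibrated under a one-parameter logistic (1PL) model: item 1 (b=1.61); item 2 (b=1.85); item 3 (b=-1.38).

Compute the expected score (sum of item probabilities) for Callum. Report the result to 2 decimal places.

2.39

P(θ) = 1 / (1 + exp(−(θ − b)))
P_1 = 1/(1+e^{-1.0000}) = 0.7311
P_2 = 1/(1+e^{-0.7600}) = 0.6814
P_3 = 1/(1+e^{-3.9900}) = 0.9818
E[score] = 0.7311 + 0.6814 + 0.9818 = 2.3942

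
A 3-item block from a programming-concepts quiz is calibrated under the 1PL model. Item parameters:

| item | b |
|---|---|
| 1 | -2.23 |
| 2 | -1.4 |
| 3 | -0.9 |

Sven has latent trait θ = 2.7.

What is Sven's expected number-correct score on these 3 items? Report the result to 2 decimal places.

2.95

P(θ) = 1 / (1 + exp(−(θ − b)))
P_1 = 1/(1+e^{-4.9300}) = 0.9928
P_2 = 1/(1+e^{-4.1000}) = 0.9837
P_3 = 1/(1+e^{-3.6000}) = 0.9734
E[score] = 0.9928 + 0.9837 + 0.9734 = 2.9499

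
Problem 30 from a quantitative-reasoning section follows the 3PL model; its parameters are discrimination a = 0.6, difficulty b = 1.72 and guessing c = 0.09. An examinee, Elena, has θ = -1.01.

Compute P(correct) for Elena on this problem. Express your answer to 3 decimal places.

0.238

P(θ) = c + (1 − c) · 1 / (1 + exp(−a(θ − b)))
Exponent: 0.6 × (-1.01 − 1.72) = -1.6380
1/(1 + e^{1.6380}) = 0.1627
P = 0.09 + 0.91 × 0.1627 = 0.2381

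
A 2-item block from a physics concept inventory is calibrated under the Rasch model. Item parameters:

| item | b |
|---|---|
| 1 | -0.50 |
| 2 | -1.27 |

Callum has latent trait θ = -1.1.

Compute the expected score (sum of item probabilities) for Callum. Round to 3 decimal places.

0.897

P(θ) = 1 / (1 + exp(−(θ − b)))
P_1 = 1/(1+e^{0.6000}) = 0.3543
P_2 = 1/(1+e^{-0.1700}) = 0.5424
E[score] = 0.3543 + 0.5424 = 0.8967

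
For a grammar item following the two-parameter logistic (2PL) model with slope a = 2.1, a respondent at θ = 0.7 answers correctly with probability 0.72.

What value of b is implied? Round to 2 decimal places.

P(θ) = 1 / (1 + exp(−a(θ − b)))
logit(0.72) = ln(0.72/0.28) = 0.9445
b = θ − logit/(a) = 0.7 − 0.9445/2.1000 = 0.2503

0.25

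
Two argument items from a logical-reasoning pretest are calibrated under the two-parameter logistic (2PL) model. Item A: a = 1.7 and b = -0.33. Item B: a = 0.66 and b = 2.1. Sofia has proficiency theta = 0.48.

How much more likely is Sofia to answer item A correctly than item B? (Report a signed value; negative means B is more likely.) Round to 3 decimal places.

0.543

P(theta) = 1 / (1 + exp(−a(theta − b)))
P_A = 0.7985
P_B = 0.2556
P_A − P_B = 0.5430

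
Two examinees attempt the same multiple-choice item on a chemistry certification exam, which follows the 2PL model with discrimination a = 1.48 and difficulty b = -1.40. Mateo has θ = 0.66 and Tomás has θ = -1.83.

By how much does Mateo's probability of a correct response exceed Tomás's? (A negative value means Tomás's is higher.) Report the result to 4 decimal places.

0.6087

P(θ) = 1 / (1 + exp(−a(θ − b)))
P(Mateo) = 0.9547  [exponent 3.0488]
P(Tomás) = 0.3461  [exponent -0.6364]
Difference = 0.9547 − 0.3461 = 0.6087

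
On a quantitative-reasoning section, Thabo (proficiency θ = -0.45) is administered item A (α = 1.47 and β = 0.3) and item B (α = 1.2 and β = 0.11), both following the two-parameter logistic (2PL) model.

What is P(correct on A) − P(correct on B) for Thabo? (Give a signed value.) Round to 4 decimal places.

-0.0888

P(θ) = 1 / (1 + exp(−α(θ − β)))
P_A = 0.2493
P_B = 0.3380
P_A − P_B = -0.0888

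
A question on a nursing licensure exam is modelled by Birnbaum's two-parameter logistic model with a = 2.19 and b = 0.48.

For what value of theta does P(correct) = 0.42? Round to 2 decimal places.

P(theta) = 1 / (1 + exp(−a(theta − b)))
logit = ln(0.4200/0.5800) = -0.3228
theta = b + logit/(a) = 0.48 + (-0.3228)/2.1900 = 0.3326

0.33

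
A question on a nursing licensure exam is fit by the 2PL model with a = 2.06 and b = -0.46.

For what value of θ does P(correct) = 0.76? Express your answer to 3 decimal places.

P(θ) = 1 / (1 + exp(−a(θ − b)))
logit = ln(0.7600/0.2400) = 1.1527
θ = b + logit/(a) = -0.46 + 1.1527/2.0600 = 0.0996

0.100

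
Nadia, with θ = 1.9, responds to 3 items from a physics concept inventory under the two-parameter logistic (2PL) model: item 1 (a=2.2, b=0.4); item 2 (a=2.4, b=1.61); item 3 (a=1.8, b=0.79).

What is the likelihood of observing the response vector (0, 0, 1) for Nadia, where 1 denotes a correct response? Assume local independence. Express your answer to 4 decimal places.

P(θ) = 1 / (1 + exp(−a(θ − b)))
P_1 = 1/(1+e^{-3.3000}) = 0.9644
P_2 = 1/(1+e^{-0.6960}) = 0.6673
P_3 = 1/(1+e^{-1.9980}) = 0.8806
L = (1−P_1) × (1−P_2) × P_3 = 0.0356 × 0.3327 × 0.8806 = 0.01042

0.0104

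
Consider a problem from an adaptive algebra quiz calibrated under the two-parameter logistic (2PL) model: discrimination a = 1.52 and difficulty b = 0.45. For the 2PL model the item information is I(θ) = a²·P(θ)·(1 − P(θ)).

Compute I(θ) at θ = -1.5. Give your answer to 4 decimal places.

P = 1/(1+e^{2.9640}) = 0.0491
P(1−P) = 0.0491 × 0.9509 = 0.0467
I = a² × P(1−P) = 1.52² × 0.0467 = 0.10783

0.1078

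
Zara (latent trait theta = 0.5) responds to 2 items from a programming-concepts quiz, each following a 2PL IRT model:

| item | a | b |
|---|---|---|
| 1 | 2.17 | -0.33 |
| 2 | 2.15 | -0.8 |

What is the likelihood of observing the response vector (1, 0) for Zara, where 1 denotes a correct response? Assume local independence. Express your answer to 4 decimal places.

P(theta) = 1 / (1 + exp(−a(theta − b)))
P_1 = 1/(1+e^{-1.8011}) = 0.8583
P_2 = 1/(1+e^{-2.7950}) = 0.9424
L = P_1 × (1−P_2) = 0.8583 × 0.0576 = 0.04943

0.0494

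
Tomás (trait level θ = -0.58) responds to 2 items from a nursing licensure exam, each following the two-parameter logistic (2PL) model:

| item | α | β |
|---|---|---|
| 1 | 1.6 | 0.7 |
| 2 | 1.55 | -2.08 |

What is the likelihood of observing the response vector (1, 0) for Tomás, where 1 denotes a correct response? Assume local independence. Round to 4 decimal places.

P(θ) = 1 / (1 + exp(−α(θ − β)))
P_1 = 1/(1+e^{2.0480}) = 0.1143
P_2 = 1/(1+e^{-2.3250}) = 0.9109
L = P_1 × (1−P_2) = 0.1143 × 0.0891 = 0.01018

0.0102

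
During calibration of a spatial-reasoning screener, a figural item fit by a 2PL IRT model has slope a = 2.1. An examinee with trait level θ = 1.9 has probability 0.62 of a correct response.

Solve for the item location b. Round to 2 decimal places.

P(θ) = 1 / (1 + exp(−a(θ − b)))
logit(0.62) = ln(0.62/0.38) = 0.4895
b = θ − logit/(a) = 1.9 − 0.4895/2.1000 = 1.6669

1.67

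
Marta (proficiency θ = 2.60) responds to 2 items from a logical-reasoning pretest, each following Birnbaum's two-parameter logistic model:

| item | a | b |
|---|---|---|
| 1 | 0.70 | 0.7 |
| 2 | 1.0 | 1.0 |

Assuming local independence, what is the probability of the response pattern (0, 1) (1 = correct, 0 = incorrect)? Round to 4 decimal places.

0.1740

P(θ) = 1 / (1 + exp(−a(θ − b)))
P_1 = 1/(1+e^{-1.3300}) = 0.7908
P_2 = 1/(1+e^{-1.6000}) = 0.8320
L = (1−P_1) × P_2 = 0.2092 × 0.8320 = 0.17402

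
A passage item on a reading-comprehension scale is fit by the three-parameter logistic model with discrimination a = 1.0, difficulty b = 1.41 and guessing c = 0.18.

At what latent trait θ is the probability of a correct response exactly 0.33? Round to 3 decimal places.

P(θ) = c + (1 − c) · 1 / (1 + exp(−a(θ − b)))
Remove guessing floor: (0.33 − 0.18)/(1 − 0.18) = 0.1829
logit = ln(0.1829/0.8171) = -1.4966
θ = b + logit/(a) = 1.41 + (-1.4966)/1.0000 = -0.0866

-0.087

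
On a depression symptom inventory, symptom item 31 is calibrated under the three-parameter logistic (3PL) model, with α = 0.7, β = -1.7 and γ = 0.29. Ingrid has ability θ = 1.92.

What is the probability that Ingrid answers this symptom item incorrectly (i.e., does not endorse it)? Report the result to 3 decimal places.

0.052

P(θ) = γ + (1 − γ) · 1 / (1 + exp(−α(θ − β)))
Exponent: 0.7 × (1.92 − (-1.7)) = 2.5340
1/(1 + e^{-2.5340}) = 0.9265
P = 0.29 + 0.71 × 0.9265 = 0.9478
P(incorrect) = 1 − 0.9478 = 0.0522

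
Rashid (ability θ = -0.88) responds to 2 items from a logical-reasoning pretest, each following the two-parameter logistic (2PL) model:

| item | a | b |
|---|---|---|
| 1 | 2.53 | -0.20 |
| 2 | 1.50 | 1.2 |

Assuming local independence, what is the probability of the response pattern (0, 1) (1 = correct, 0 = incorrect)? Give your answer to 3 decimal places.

P(θ) = 1 / (1 + exp(−a(θ − b)))
P_1 = 1/(1+e^{1.7204}) = 0.1518
P_2 = 1/(1+e^{3.1200}) = 0.0423
L = (1−P_1) × P_2 = 0.8482 × 0.0423 = 0.03587

0.036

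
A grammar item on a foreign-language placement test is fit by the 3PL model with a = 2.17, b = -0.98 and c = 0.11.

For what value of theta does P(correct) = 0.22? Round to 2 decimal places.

-1.88

P(theta) = c + (1 − c) · 1 / (1 + exp(−a(theta − b)))
Remove guessing floor: (0.22 − 0.11)/(1 − 0.11) = 0.1236
logit = ln(0.1236/0.8764) = -1.9588
theta = b + logit/(a) = -0.98 + (-1.9588)/2.1700 = -1.8827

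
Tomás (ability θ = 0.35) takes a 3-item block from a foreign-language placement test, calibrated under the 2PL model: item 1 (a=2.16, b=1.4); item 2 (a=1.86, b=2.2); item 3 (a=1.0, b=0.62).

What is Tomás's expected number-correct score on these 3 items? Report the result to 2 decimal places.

0.56

P(θ) = 1 / (1 + exp(−a(θ − b)))
P_1 = 1/(1+e^{2.2680}) = 0.0938
P_2 = 1/(1+e^{3.4410}) = 0.0310
P_3 = 1/(1+e^{0.2700}) = 0.4329
E[score] = 0.0938 + 0.0310 + 0.4329 = 0.5578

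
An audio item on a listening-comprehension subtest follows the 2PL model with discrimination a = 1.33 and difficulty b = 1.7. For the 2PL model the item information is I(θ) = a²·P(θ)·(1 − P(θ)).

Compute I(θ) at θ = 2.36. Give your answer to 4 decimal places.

P = 1/(1+e^{-0.8778}) = 0.7064
P(1−P) = 0.7064 × 0.2936 = 0.2074
I = a² × P(1−P) = 1.33² × 0.2074 = 0.36689

0.3669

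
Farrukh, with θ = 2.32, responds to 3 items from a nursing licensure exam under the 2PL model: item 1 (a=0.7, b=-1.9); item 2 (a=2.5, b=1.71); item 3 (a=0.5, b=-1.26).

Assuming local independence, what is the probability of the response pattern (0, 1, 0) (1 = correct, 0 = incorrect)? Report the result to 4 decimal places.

P(θ) = 1 / (1 + exp(−a(θ − b)))
P_1 = 1/(1+e^{-2.9540}) = 0.9505
P_2 = 1/(1+e^{-1.5250}) = 0.8213
P_3 = 1/(1+e^{-1.7900}) = 0.8569
L = (1−P_1) × P_2 × (1−P_3) = 0.0495 × 0.8213 × 0.1431 = 0.00582

0.0058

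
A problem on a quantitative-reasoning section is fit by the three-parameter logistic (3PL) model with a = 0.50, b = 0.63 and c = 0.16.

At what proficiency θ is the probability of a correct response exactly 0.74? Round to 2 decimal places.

2.23

P(θ) = c + (1 − c) · 1 / (1 + exp(−a(θ − b)))
Remove guessing floor: (0.74 − 0.16)/(1 − 0.16) = 0.6905
logit = ln(0.6905/0.3095) = 0.8023
θ = b + logit/(a) = 0.63 + 0.8023/0.5000 = 2.2347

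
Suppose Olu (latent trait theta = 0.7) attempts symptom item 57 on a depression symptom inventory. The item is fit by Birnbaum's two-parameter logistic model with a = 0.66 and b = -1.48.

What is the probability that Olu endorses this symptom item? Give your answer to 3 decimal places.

P(theta) = 1 / (1 + exp(−a(theta − b)))
Exponent: 0.66 × (0.7 − (-1.48)) = 1.4388
1/(1 + e^{-1.4388}) = 0.8083

0.808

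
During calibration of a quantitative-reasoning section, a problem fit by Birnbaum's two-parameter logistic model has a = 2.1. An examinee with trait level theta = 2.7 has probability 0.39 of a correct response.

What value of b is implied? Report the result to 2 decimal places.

2.91

P(theta) = 1 / (1 + exp(−a(theta − b)))
logit(0.39) = ln(0.39/0.61) = -0.4473
b = theta − logit/(a) = 2.7 − (-0.4473)/2.1000 = 2.9130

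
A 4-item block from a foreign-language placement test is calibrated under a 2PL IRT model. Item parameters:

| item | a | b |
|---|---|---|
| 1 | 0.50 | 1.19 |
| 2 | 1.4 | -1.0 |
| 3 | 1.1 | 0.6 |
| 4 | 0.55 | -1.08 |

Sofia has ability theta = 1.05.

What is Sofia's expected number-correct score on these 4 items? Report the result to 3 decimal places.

P(theta) = 1 / (1 + exp(−a(theta − b)))
P_1 = 1/(1+e^{0.0700}) = 0.4825
P_2 = 1/(1+e^{-2.8700}) = 0.9463
P_3 = 1/(1+e^{-0.4950}) = 0.6213
P_4 = 1/(1+e^{-1.1715}) = 0.7634
E[score] = 0.4825 + 0.9463 + 0.6213 + 0.7634 = 2.8136

2.814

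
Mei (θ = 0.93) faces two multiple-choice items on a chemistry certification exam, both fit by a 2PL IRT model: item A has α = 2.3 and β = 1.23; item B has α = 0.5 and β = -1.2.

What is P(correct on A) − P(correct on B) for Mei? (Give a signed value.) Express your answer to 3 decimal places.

P(θ) = 1 / (1 + exp(−α(θ − β)))
P_A = 0.3340
P_B = 0.7436
P_A − P_B = -0.4096

-0.410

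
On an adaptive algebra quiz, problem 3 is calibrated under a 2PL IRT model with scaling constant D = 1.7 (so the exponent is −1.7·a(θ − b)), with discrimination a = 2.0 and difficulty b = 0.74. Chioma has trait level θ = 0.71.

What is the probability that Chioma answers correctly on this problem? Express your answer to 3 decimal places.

0.475

P(θ) = 1 / (1 + exp(−D·a(θ − b)))
Exponent: 1.7 × 2.0 × (0.71 − 0.74) = -0.1020
1/(1 + e^{0.1020}) = 0.4745
P = 0.4745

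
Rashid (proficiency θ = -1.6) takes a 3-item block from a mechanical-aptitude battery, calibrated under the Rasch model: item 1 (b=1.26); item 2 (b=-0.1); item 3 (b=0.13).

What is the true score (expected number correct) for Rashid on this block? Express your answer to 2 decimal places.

0.39

P(θ) = 1 / (1 + exp(−(θ − b)))
P_1 = 1/(1+e^{2.8600}) = 0.0542
P_2 = 1/(1+e^{1.5000}) = 0.1824
P_3 = 1/(1+e^{1.7300}) = 0.1506
E[score] = 0.0542 + 0.1824 + 0.1506 = 0.3872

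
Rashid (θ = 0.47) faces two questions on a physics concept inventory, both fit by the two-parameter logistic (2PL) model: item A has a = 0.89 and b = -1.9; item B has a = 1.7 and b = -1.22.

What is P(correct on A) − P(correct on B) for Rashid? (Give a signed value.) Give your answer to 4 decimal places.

-0.0547

P(θ) = 1 / (1 + exp(−a(θ − b)))
P_A = 0.8918
P_B = 0.9465
P_A − P_B = -0.0547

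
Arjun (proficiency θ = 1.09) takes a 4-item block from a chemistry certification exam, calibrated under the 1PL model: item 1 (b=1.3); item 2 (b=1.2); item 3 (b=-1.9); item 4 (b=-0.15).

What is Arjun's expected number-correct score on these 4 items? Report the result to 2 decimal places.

P(θ) = 1 / (1 + exp(−(θ − b)))
P_1 = 1/(1+e^{0.2100}) = 0.4477
P_2 = 1/(1+e^{0.1100}) = 0.4725
P_3 = 1/(1+e^{-2.9900}) = 0.9521
P_4 = 1/(1+e^{-1.2400}) = 0.7756
E[score] = 0.4477 + 0.4725 + 0.9521 + 0.7756 = 2.6479

2.65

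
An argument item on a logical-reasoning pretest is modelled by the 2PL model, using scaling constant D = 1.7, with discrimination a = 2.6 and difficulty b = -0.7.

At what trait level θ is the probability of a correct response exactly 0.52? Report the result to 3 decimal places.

-0.682

P(θ) = 1 / (1 + exp(−D·a(θ − b)))
logit = ln(0.5200/0.4800) = 0.0800
θ = b + logit/(1.7·a) = -0.7 + 0.0800/4.4200 = -0.6819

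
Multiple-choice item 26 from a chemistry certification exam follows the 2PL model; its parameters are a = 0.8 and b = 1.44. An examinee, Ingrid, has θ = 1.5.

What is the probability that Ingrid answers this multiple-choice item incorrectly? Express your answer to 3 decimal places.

P(θ) = 1 / (1 + exp(−a(θ − b)))
Exponent: 0.8 × (1.5 − 1.44) = 0.0480
1/(1 + e^{-0.0480}) = 0.5120
P(incorrect) = 1 − 0.5120 = 0.4880

0.488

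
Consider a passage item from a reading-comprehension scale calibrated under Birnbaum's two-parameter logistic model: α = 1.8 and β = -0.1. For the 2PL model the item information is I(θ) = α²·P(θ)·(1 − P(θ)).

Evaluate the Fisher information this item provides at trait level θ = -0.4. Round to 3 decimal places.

0.754

P = 1/(1+e^{0.5400}) = 0.3682
P(1−P) = 0.3682 × 0.6318 = 0.2326
I = α² × P(1−P) = 1.8² × 0.2326 = 0.75371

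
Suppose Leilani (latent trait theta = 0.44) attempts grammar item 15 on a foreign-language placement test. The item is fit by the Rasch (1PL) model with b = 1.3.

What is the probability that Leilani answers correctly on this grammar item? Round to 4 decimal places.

0.2973

P(theta) = 1 / (1 + exp(−(theta − b)))
Exponent: (0.44 − 1.3) = -0.8600
1/(1 + e^{0.8600}) = 0.2973
P = 0.2973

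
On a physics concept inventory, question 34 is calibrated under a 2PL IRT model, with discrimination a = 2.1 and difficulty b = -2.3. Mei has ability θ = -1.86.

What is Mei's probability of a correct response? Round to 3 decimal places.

0.716

P(θ) = 1 / (1 + exp(−a(θ − b)))
Exponent: 2.1 × (-1.86 − (-2.3)) = 0.9240
1/(1 + e^{-0.9240}) = 0.7159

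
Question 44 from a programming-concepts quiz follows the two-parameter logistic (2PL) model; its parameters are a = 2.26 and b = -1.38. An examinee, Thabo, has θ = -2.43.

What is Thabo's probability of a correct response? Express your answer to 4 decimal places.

0.0853

P(θ) = 1 / (1 + exp(−a(θ − b)))
Exponent: 2.26 × (-2.43 − (-1.38)) = -2.3730
1/(1 + e^{2.3730}) = 0.0853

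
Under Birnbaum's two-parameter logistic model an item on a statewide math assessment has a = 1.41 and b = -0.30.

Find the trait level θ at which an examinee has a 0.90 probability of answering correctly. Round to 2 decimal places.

1.26

P(θ) = 1 / (1 + exp(−a(θ − b)))
logit = ln(0.9000/0.1000) = 2.1972
θ = b + logit/(a) = -0.30 + 2.1972/1.4100 = 1.2583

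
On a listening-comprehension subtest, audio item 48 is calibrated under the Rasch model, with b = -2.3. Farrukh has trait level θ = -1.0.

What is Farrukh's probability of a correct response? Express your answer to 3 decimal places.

0.786

P(θ) = 1 / (1 + exp(−(θ − b)))
Exponent: (-1.0 − (-2.3)) = 1.3000
1/(1 + e^{-1.3000}) = 0.7858
P = 0.7858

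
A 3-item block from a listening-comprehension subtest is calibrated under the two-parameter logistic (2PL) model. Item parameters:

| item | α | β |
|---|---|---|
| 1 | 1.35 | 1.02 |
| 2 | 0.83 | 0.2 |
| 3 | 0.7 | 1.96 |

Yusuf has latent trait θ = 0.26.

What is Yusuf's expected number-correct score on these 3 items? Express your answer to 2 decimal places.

P(θ) = 1 / (1 + exp(−α(θ − β)))
P_1 = 1/(1+e^{1.0260}) = 0.2639
P_2 = 1/(1+e^{-0.0498}) = 0.5124
P_3 = 1/(1+e^{1.1900}) = 0.2333
E[score] = 0.2639 + 0.5124 + 0.2333 = 1.0096

1.01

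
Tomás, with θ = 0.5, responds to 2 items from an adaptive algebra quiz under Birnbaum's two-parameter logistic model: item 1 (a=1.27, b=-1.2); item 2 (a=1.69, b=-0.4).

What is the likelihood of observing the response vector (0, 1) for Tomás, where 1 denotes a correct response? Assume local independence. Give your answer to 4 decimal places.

P(θ) = 1 / (1 + exp(−a(θ − b)))
P_1 = 1/(1+e^{-2.1590}) = 0.8965
P_2 = 1/(1+e^{-1.5210}) = 0.8207
L = (1−P_1) × P_2 = 0.1035 × 0.8207 = 0.08494

0.0849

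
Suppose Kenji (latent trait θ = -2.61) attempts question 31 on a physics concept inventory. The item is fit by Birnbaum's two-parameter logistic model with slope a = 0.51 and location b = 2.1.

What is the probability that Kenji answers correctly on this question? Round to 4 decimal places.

P(θ) = 1 / (1 + exp(−a(θ − b)))
Exponent: 0.51 × (-2.61 − 2.1) = -2.4021
1/(1 + e^{2.4021}) = 0.0830

0.0830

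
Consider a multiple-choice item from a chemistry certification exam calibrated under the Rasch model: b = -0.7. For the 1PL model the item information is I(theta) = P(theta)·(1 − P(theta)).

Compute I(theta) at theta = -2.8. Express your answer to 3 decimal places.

P = 1/(1+e^{2.1000}) = 0.1091
P(1−P) = 0.1091 × 0.8909 = 0.0972
I = P(1−P) = 0.09719

0.097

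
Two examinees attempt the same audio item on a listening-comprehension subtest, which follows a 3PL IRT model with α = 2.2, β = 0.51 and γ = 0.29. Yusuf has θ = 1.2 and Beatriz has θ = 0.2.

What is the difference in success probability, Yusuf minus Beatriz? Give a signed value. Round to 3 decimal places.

P(θ) = γ + (1 − γ) · 1 / (1 + exp(−α(θ − β)))
P(Yusuf) = 0.8724  [exponent 1.5180]
P(Beatriz) = 0.5284  [exponent -0.6820]
Difference = 0.8724 − 0.5284 = 0.3439

0.344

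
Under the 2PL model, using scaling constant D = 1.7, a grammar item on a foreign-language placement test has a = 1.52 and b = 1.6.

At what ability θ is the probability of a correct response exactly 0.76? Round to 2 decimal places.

P(θ) = 1 / (1 + exp(−D·a(θ − b)))
logit = ln(0.7600/0.2400) = 1.1527
θ = b + logit/(1.7·a) = 1.6 + 1.1527/2.5840 = 2.0461

2.05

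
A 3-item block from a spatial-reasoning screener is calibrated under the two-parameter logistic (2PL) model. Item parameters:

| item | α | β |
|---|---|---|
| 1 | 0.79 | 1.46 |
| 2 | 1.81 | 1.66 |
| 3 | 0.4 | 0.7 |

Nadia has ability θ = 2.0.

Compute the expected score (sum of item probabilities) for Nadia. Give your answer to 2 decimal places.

P(θ) = 1 / (1 + exp(−α(θ − β)))
P_1 = 1/(1+e^{-0.4266}) = 0.6051
P_2 = 1/(1+e^{-0.6154}) = 0.6492
P_3 = 1/(1+e^{-0.5200}) = 0.6271
E[score] = 0.6051 + 0.6492 + 0.6271 = 1.8814

1.88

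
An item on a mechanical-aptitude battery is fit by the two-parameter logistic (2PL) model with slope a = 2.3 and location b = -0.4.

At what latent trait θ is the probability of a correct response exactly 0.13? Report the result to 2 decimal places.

-1.23

P(θ) = 1 / (1 + exp(−a(θ − b)))
logit = ln(0.1300/0.8700) = -1.9010
θ = b + logit/(a) = -0.4 + (-1.9010)/2.3000 = -1.2265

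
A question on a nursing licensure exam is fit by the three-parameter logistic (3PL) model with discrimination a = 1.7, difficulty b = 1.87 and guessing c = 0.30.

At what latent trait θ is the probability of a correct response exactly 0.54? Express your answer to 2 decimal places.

1.49

P(θ) = c + (1 − c) · 1 / (1 + exp(−a(θ − b)))
Remove guessing floor: (0.54 − 0.30)/(1 − 0.30) = 0.3429
logit = ln(0.3429/0.6571) = -0.6506
θ = b + logit/(a) = 1.87 + (-0.6506)/1.7000 = 1.4873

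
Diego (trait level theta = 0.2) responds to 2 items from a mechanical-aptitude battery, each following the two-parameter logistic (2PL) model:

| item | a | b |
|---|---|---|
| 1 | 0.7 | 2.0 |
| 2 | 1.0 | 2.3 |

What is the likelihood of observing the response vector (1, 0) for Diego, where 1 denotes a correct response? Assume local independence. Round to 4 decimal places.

0.1969

P(theta) = 1 / (1 + exp(−a(theta − b)))
P_1 = 1/(1+e^{1.2600}) = 0.2210
P_2 = 1/(1+e^{2.1000}) = 0.1091
L = P_1 × (1−P_2) = 0.2210 × 0.8909 = 0.19687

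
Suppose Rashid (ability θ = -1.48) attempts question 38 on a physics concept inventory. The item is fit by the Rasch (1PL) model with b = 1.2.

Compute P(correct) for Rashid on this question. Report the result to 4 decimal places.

P(θ) = 1 / (1 + exp(−(θ − b)))
Exponent: (-1.48 − 1.2) = -2.6800
1/(1 + e^{2.6800}) = 0.0642
P = 0.0642

0.0642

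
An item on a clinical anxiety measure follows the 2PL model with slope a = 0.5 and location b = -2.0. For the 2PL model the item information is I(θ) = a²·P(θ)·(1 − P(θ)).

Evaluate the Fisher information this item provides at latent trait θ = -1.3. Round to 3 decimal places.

P = 1/(1+e^{-0.3500}) = 0.5866
P(1−P) = 0.5866 × 0.4134 = 0.2425
I = a² × P(1−P) = 0.5² × 0.2425 = 0.06062

0.061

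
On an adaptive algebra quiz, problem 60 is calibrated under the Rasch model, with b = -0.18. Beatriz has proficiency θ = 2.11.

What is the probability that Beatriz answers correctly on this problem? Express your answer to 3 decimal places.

P(θ) = 1 / (1 + exp(−(θ − b)))
Exponent: (2.11 − (-0.18)) = 2.2900
1/(1 + e^{-2.2900}) = 0.9080
P = 0.9080

0.908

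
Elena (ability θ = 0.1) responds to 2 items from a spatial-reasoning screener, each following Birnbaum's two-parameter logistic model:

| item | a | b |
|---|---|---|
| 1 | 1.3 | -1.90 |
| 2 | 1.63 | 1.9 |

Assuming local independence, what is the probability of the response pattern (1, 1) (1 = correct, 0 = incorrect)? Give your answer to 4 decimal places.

0.0470

P(θ) = 1 / (1 + exp(−a(θ − b)))
P_1 = 1/(1+e^{-2.6000}) = 0.9309
P_2 = 1/(1+e^{2.9340}) = 0.0505
L = P_1 × P_2 = 0.9309 × 0.0505 = 0.04701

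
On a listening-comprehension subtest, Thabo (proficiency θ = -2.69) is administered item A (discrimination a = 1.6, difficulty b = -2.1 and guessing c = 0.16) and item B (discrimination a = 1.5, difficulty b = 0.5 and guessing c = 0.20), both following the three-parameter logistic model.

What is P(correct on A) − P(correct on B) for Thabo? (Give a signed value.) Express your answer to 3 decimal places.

P(θ) = c + (1 − c) · 1 / (1 + exp(−a(θ − b)))
P_A = 0.3953
P_B = 0.2066
P_A − P_B = 0.1887

0.189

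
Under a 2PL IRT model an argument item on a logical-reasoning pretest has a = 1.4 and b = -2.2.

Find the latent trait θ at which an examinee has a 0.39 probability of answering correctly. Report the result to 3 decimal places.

P(θ) = 1 / (1 + exp(−a(θ − b)))
logit = ln(0.3900/0.6100) = -0.4473
θ = b + logit/(a) = -2.2 + (-0.4473)/1.4000 = -2.5195

-2.520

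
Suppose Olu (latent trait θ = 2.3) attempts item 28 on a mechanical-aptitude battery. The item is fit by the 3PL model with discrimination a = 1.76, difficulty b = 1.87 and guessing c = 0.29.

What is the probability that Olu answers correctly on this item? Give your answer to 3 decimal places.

0.773

P(θ) = c + (1 − c) · 1 / (1 + exp(−a(θ − b)))
Exponent: 1.76 × (2.3 − 1.87) = 0.7568
1/(1 + e^{-0.7568}) = 0.6807
P = 0.29 + 0.71 × 0.6807 = 0.7733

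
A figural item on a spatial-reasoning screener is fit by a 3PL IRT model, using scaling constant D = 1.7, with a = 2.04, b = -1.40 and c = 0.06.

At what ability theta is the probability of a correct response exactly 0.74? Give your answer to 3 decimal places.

-1.123

P(theta) = c + (1 − c) · 1 / (1 + exp(−D·a(theta − b)))
Remove guessing floor: (0.74 − 0.06)/(1 − 0.06) = 0.7234
logit = ln(0.7234/0.2766) = 0.9614
theta = b + logit/(1.7·a) = -1.40 + 0.9614/3.4680 = -1.1228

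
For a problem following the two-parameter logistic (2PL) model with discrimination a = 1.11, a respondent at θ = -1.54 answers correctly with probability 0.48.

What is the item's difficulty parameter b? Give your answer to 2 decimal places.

P(θ) = 1 / (1 + exp(−a(θ − b)))
logit(0.48) = ln(0.48/0.52) = -0.0800
b = θ − logit/(a) = -1.54 − (-0.0800)/1.1100 = -1.4679

-1.47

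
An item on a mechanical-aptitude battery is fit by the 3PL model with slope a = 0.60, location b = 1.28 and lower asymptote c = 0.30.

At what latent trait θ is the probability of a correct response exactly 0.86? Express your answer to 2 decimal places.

3.59

P(θ) = c + (1 − c) · 1 / (1 + exp(−a(θ − b)))
Remove guessing floor: (0.86 − 0.30)/(1 − 0.30) = 0.8000
logit = ln(0.8000/0.2000) = 1.3863
θ = b + logit/(a) = 1.28 + 1.3863/0.6000 = 3.5905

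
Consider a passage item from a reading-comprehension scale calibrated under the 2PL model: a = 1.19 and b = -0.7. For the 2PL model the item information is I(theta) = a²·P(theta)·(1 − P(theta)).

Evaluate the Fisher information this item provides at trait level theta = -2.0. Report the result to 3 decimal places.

P = 1/(1+e^{1.5470}) = 0.1755
P(1−P) = 0.1755 × 0.8245 = 0.1447
I = a² × P(1−P) = 1.19² × 0.1447 = 0.20493

0.205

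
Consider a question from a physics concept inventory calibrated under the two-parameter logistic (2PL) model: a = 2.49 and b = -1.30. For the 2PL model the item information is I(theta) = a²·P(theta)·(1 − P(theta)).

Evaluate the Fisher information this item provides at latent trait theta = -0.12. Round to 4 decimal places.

P = 1/(1+e^{-2.9382}) = 0.9497
P(1−P) = 0.9497 × 0.0503 = 0.0478
I = a² × P(1−P) = 2.49² × 0.0478 = 0.29616

0.2962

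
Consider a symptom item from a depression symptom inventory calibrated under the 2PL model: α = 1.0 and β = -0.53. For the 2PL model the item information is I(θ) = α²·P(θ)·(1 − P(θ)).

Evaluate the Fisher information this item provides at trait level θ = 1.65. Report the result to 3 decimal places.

0.091

P = 1/(1+e^{-2.1800}) = 0.8984
P(1−P) = 0.8984 × 0.1016 = 0.0912
I = α² × P(1−P) = 1.0² × 0.0912 = 0.09125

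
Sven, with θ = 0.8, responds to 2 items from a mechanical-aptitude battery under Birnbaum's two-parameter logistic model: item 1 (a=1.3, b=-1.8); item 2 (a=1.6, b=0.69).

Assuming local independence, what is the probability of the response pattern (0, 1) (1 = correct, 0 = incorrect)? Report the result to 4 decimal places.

P(θ) = 1 / (1 + exp(−a(θ − b)))
P_1 = 1/(1+e^{-3.3800}) = 0.9671
P_2 = 1/(1+e^{-0.1760}) = 0.5439
L = (1−P_1) × P_2 = 0.0329 × 0.5439 = 0.01791

0.0179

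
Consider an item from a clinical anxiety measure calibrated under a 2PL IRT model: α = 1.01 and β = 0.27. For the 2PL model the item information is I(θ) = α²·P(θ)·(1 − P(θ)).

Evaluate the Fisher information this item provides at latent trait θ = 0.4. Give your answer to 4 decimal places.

P = 1/(1+e^{-0.1313}) = 0.5328
P(1−P) = 0.5328 × 0.4672 = 0.2489
I = α² × P(1−P) = 1.01² × 0.2489 = 0.25393

0.2539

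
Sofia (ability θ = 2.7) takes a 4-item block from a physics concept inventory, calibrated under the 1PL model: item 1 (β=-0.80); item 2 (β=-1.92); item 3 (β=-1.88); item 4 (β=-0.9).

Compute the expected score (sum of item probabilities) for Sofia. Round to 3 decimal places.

3.924

P(θ) = 1 / (1 + exp(−(θ − β)))
P_1 = 1/(1+e^{-3.5000}) = 0.9707
P_2 = 1/(1+e^{-4.6200}) = 0.9902
P_3 = 1/(1+e^{-4.5800}) = 0.9898
P_4 = 1/(1+e^{-3.6000}) = 0.9734
E[score] = 0.9707 + 0.9902 + 0.9898 + 0.9734 = 3.9242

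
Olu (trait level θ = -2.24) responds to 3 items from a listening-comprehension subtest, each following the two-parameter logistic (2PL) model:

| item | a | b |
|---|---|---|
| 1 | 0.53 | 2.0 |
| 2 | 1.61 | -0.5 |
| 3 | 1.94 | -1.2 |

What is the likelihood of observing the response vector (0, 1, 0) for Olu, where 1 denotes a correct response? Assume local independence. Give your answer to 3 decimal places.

P(θ) = 1 / (1 + exp(−a(θ − b)))
P_1 = 1/(1+e^{2.2472}) = 0.0956
P_2 = 1/(1+e^{2.8014}) = 0.0572
P_3 = 1/(1+e^{2.0176}) = 0.1174
L = (1−P_1) × P_2 × (1−P_3) = 0.9044 × 0.0572 × 0.8826 = 0.04570

0.046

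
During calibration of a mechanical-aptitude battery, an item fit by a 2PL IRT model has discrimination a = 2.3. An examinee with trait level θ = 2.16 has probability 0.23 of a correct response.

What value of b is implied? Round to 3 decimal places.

P(θ) = 1 / (1 + exp(−a(θ − b)))
logit(0.23) = ln(0.23/0.77) = -1.2083
b = θ − logit/(a) = 2.16 − (-1.2083)/2.3000 = 2.6854

2.685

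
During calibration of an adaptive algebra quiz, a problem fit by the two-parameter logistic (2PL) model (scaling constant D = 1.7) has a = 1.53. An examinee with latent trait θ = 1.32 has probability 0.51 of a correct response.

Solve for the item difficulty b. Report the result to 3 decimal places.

1.305

P(θ) = 1 / (1 + exp(−D·a(θ − b)))
logit(0.51) = ln(0.51/0.49) = 0.0400
b = θ − logit/(1.7·a) = 1.32 − 0.0400/2.6010 = 1.3046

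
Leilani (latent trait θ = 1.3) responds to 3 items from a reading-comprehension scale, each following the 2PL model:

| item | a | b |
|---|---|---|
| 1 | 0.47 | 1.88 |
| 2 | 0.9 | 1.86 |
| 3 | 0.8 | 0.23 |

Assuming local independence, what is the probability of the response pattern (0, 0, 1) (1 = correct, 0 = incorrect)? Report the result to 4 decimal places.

0.2484

P(θ) = 1 / (1 + exp(−a(θ − b)))
P_1 = 1/(1+e^{0.2726}) = 0.4323
P_2 = 1/(1+e^{0.5040}) = 0.3766
P_3 = 1/(1+e^{-0.8560}) = 0.7018
L = (1−P_1) × (1−P_2) × P_3 = 0.5677 × 0.6234 × 0.7018 = 0.24839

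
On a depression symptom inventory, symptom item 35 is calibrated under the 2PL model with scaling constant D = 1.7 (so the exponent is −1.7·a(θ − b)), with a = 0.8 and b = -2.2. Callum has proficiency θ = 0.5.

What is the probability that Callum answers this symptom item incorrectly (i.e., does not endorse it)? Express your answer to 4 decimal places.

P(θ) = 1 / (1 + exp(−D·a(θ − b)))
Exponent: 1.7 × 0.8 × (0.5 − (-2.2)) = 3.6720
1/(1 + e^{-3.6720}) = 0.9752
P = 0.9752
P(incorrect) = 1 − 0.9752 = 0.0248

0.0248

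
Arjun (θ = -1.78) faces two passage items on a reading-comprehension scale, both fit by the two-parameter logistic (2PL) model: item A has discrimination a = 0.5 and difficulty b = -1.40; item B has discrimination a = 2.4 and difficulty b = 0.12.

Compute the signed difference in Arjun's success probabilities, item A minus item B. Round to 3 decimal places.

0.442

P(θ) = 1 / (1 + exp(−a(θ − b)))
P_A = 0.4526
P_B = 0.0104
P_A − P_B = 0.4423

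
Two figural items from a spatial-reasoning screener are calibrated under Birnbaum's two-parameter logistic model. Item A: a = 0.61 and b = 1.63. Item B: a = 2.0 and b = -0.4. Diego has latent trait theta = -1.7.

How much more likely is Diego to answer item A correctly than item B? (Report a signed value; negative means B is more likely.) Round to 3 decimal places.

0.047

P(theta) = 1 / (1 + exp(−a(theta − b)))
P_A = 0.1160
P_B = 0.0691
P_A − P_B = 0.0468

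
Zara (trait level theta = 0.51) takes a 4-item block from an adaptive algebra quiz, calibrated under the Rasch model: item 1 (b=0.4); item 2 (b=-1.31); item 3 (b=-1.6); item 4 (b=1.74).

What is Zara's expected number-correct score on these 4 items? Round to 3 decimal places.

2.506

P(theta) = 1 / (1 + exp(−(theta − b)))
P_1 = 1/(1+e^{-0.1100}) = 0.5275
P_2 = 1/(1+e^{-1.8200}) = 0.8606
P_3 = 1/(1+e^{-2.1100}) = 0.8919
P_4 = 1/(1+e^{1.2300}) = 0.2262
E[score] = 0.5275 + 0.8606 + 0.8919 + 0.2262 = 2.5061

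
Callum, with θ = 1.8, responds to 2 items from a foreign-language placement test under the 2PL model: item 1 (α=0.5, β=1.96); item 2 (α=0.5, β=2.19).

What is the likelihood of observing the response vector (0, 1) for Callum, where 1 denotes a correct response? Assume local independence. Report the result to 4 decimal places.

P(θ) = 1 / (1 + exp(−α(θ − β)))
P_1 = 1/(1+e^{0.0800}) = 0.4800
P_2 = 1/(1+e^{0.1950}) = 0.4514
L = (1−P_1) × P_2 = 0.5200 × 0.4514 = 0.23473

0.2347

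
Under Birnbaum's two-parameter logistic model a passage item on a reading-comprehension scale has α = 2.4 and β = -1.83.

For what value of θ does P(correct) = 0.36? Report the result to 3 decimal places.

P(θ) = 1 / (1 + exp(−α(θ − β)))
logit = ln(0.3600/0.6400) = -0.5754
θ = β + logit/(α) = -1.83 + (-0.5754)/2.4000 = -2.0697

-2.070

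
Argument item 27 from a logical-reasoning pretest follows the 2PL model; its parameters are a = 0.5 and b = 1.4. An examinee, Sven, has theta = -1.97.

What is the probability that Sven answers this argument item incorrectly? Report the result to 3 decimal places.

P(theta) = 1 / (1 + exp(−a(theta − b)))
Exponent: 0.5 × (-1.97 − 1.4) = -1.6850
1/(1 + e^{1.6850}) = 0.1564
P(incorrect) = 1 − 0.1564 = 0.8436

0.844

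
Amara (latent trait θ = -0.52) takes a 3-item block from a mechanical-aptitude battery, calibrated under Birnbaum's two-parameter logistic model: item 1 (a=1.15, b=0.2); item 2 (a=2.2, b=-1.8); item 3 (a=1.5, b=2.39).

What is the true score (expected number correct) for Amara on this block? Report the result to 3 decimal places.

P(θ) = 1 / (1 + exp(−a(θ − b)))
P_1 = 1/(1+e^{0.8280}) = 0.3041
P_2 = 1/(1+e^{-2.8160}) = 0.9435
P_3 = 1/(1+e^{4.3650}) = 0.0126
E[score] = 0.3041 + 0.9435 + 0.0126 = 1.2602

1.260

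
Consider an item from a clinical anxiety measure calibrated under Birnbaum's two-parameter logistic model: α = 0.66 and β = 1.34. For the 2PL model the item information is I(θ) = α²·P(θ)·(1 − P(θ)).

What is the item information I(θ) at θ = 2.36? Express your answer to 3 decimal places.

P = 1/(1+e^{-0.6732}) = 0.6622
P(1−P) = 0.6622 × 0.3378 = 0.2237
I = α² × P(1−P) = 0.66² × 0.2237 = 0.09744

0.097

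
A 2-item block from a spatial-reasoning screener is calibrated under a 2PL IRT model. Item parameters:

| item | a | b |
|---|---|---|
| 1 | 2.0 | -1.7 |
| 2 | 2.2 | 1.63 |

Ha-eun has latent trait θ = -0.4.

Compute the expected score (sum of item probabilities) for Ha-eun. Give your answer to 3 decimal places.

P(θ) = 1 / (1 + exp(−a(θ − b)))
P_1 = 1/(1+e^{-2.6000}) = 0.9309
P_2 = 1/(1+e^{4.4660}) = 0.0114
E[score] = 0.9309 + 0.0114 = 0.9422

0.942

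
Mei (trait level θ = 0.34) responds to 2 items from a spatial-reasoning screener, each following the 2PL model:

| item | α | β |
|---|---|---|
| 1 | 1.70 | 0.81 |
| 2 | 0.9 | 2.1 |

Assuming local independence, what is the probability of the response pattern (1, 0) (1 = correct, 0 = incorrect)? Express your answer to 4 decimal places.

P(θ) = 1 / (1 + exp(−α(θ − β)))
P_1 = 1/(1+e^{0.7990}) = 0.3102
P_2 = 1/(1+e^{1.5840}) = 0.1702
L = P_1 × (1−P_2) = 0.3102 × 0.8298 = 0.25743

0.2574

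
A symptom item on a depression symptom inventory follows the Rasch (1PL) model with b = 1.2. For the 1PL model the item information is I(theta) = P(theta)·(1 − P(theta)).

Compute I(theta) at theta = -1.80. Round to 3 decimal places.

0.045

P = 1/(1+e^{3.0000}) = 0.0474
P(1−P) = 0.0474 × 0.9526 = 0.0452
I = P(1−P) = 0.04518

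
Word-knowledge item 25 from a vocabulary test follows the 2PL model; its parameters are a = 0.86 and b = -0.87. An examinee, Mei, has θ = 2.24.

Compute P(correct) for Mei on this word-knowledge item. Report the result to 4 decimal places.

0.9355

P(θ) = 1 / (1 + exp(−a(θ − b)))
Exponent: 0.86 × (2.24 − (-0.87)) = 2.6746
1/(1 + e^{-2.6746}) = 0.9355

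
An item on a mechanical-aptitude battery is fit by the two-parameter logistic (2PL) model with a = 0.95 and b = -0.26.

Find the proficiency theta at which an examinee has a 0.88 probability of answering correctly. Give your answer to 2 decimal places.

P(theta) = 1 / (1 + exp(−a(theta − b)))
logit = ln(0.8800/0.1200) = 1.9924
theta = b + logit/(a) = -0.26 + 1.9924/0.9500 = 1.8373

1.84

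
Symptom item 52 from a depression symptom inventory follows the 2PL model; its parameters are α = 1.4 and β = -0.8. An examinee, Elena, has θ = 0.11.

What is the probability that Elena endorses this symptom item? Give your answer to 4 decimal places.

0.7814

P(θ) = 1 / (1 + exp(−α(θ − β)))
Exponent: 1.4 × (0.11 − (-0.8)) = 1.2740
1/(1 + e^{-1.2740}) = 0.7814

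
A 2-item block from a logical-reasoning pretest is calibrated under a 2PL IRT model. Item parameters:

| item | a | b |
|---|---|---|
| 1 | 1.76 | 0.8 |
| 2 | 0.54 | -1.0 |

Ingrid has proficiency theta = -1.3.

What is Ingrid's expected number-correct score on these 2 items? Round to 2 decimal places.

P(theta) = 1 / (1 + exp(−a(theta − b)))
P_1 = 1/(1+e^{3.6960}) = 0.0242
P_2 = 1/(1+e^{0.1620}) = 0.4596
E[score] = 0.0242 + 0.4596 = 0.4838

0.48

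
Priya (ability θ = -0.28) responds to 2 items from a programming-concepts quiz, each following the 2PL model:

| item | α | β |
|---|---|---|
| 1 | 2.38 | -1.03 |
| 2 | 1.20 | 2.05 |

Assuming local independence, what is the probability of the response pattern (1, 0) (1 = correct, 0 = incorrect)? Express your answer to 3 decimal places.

P(θ) = 1 / (1 + exp(−α(θ − β)))
P_1 = 1/(1+e^{-1.7850}) = 0.8563
P_2 = 1/(1+e^{2.7960}) = 0.0575
L = P_1 × (1−P_2) = 0.8563 × 0.9425 = 0.80704

0.807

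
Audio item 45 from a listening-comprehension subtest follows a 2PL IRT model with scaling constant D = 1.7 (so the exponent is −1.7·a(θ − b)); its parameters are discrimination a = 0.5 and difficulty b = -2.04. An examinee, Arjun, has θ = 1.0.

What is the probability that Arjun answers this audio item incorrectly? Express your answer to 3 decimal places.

0.070

P(θ) = 1 / (1 + exp(−D·a(θ − b)))
Exponent: 1.7 × 0.5 × (1.0 − (-2.04)) = 2.5840
1/(1 + e^{-2.5840}) = 0.9298
P = 0.9298
P(incorrect) = 1 − 0.9298 = 0.0702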